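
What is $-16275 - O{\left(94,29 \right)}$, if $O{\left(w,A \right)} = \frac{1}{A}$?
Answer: $- \frac{471976}{29} \approx -16275.0$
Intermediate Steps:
$-16275 - O{\left(94,29 \right)} = -16275 - \frac{1}{29} = - \frac{471976}{29}$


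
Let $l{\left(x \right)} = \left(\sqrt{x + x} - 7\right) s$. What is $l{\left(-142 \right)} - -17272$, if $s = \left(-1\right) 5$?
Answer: $17307 - 10 i \sqrt{71} \approx 17307.0 - 84.261 i$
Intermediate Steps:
$s = -5$
$l{\left(x \right)} = 35 - 5 \sqrt{2} \sqrt{x}$ ($l{\left(x \right)} = \left(\sqrt{x + x} - 7\right) \left(-5\right) = \left(\sqrt{2 x} - 7\right) \left(-5\right) = \left(\sqrt{2} \sqrt{x} - 7\right) \left(-5\right) = \left(-7 + \sqrt{2} \sqrt{x}\right) \left(-5\right) = 35 - 5 \sqrt{2} \sqrt{x}$)
$l{\left(-142 \right)} - -17272 = \left(35 - 5 \sqrt{2} \sqrt{-142}\right) - -17272 = \left(35 - 5 \sqrt{2} i \sqrt{142}\right) + 17272 = \left(35 - 10 i \sqrt{71}\right) + 17272 = 17307 - 10 i \sqrt{71}$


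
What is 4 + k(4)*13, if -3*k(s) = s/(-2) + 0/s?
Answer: 38/3 ≈ 12.667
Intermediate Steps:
k(s) = s/6 (k(s) = -(s/(-2) + 0/s)/3 = -(s*(-1/2) + 0)/3 = -(-s/2 + 0)/3 = -(-1)*s/6 = s/6)
4 + k(4)*13 = 4 + ((1/6)*4)*13 = 4 + (2/3)*13 = 4 + 26/3 = 38/3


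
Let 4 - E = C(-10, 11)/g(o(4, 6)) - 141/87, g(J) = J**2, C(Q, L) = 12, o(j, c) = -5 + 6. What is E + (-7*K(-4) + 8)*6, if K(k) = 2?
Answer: -1229/29 ≈ -42.379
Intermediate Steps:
o(j, c) = 1
E = -185/29 (E = 4 - (12/(1**2) - 141/87) = 4 - (12/1 - 141*1/87) = 4 - (12*1 - 47/29) = 4 - (12 - 47/29) = 4 - 1*301/29 = 4 - 301/29 = -185/29 ≈ -6.3793)
E + (-7*K(-4) + 8)*6 = -185/29 + (-7*2 + 8)*6 = -185/29 + (-14 + 8)*6 = -185/29 - 6*6 = -185/29 - 36 = -1229/29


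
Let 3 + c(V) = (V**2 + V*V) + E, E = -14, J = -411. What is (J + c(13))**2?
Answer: 8100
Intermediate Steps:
c(V) = -17 + 2*V**2 (c(V) = -3 + ((V**2 + V*V) - 14) = -3 + ((V**2 + V**2) - 14) = -3 + (2*V**2 - 14) = -3 + (-14 + 2*V**2) = -17 + 2*V**2)
(J + c(13))**2 = (-411 + (-17 + 2*13**2))**2 = (-411 + (-17 + 2*169))**2 = (-411 + (-17 + 338))**2 = (-411 + 321)**2 = (-90)**2 = 8100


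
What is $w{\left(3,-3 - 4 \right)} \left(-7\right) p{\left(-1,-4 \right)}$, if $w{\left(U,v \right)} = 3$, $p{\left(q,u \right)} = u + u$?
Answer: $168$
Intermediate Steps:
$p{\left(q,u \right)} = 2 u$
$w{\left(3,-3 - 4 \right)} \left(-7\right) p{\left(-1,-4 \right)} = 3 \left(-7\right) 2 \left(-4\right) = \left(-21\right) \left(-8\right) = 168$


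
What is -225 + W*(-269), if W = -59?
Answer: 15646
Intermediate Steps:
-225 + W*(-269) = -225 - 59*(-269) = -225 + 15871 = 15646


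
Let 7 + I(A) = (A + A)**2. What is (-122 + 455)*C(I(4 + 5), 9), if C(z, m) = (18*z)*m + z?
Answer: 17206443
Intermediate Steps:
I(A) = -7 + 4*A**2 (I(A) = -7 + (A + A)**2 = -7 + (2*A)**2 = -7 + 4*A**2)
C(z, m) = z + 18*m*z (C(z, m) = 18*m*z + z = z + 18*m*z)
(-122 + 455)*C(I(4 + 5), 9) = (-122 + 455)*((-7 + 4*(4 + 5)**2)*(1 + 18*9)) = 333*((-7 + 4*9**2)*(1 + 162)) = 333*((-7 + 4*81)*163) = 333*((-7 + 324)*163) = 333*(317*163) = 333*51671 = 17206443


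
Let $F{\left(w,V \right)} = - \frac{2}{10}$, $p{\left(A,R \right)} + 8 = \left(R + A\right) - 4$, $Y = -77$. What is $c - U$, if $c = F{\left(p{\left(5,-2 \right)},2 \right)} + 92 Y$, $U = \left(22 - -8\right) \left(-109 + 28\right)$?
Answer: $- \frac{23271}{5} \approx -4654.2$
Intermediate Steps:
$p{\left(A,R \right)} = -12 + A + R$ ($p{\left(A,R \right)} = -8 - \left(4 - A - R\right) = -8 + \left(-4 + A + R\right) = -12 + A + R$)
$F{\left(w,V \right)} = - \frac{1}{5}$ ($F{\left(w,V \right)} = \left(-2\right) \frac{1}{10} = - \frac{1}{5}$)
$U = -2430$ ($U = \left(22 + 8\right) \left(-81\right) = 30 \left(-81\right) = -2430$)
$c = - \frac{35421}{5}$ ($c = - \frac{1}{5} + 92 \left(-77\right) = - \frac{1}{5} - 7084 = - \frac{35421}{5} \approx -7084.2$)
$c - U = - \frac{35421}{5} - -2430 = - \frac{35421}{5} + 2430 = - \frac{23271}{5}$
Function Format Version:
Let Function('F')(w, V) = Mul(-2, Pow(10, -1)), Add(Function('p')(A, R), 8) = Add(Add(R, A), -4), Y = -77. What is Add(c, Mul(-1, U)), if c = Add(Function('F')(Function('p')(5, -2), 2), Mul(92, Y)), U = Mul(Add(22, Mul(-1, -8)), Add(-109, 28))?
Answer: Rational(-23271, 5) ≈ -4654.2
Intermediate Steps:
Function('p')(A, R) = Add(-12, A, R) (Function('p')(A, R) = Add(-8, Add(Add(R, A), -4)) = Add(-8, Add(Add(A, R), -4)) = Add(-8, Add(-4, A, R)) = Add(-12, A, R))
Function('F')(w, V) = Rational(-1, 5) (Function('F')(w, V) = Mul(-2, Rational(1, 10)) = Rational(-1, 5))
U = -2430 (U = Mul(Add(22, 8), -81) = Mul(30, -81) = -2430)
c = Rational(-35421, 5) (c = Add(Rational(-1, 5), Mul(92, -77)) = Add(Rational(-1, 5), -7084) = Rational(-35421, 5) ≈ -7084.2)
Add(c, Mul(-1, U)) = Add(Rational(-35421, 5), Mul(-1, -2430)) = Add(Rational(-35421, 5), 2430) = Rational(-23271, 5)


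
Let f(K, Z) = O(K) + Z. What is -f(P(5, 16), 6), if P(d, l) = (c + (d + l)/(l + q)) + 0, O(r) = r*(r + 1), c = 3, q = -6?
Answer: -3711/100 ≈ -37.110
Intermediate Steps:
O(r) = r*(1 + r)
P(d, l) = 3 + (d + l)/(-6 + l) (P(d, l) = (3 + (d + l)/(l - 6)) + 0 = (3 + (d + l)/(-6 + l)) + 0 = 3 + (d + l)/(-6 + l))
f(K, Z) = Z + K*(1 + K) (f(K, Z) = K*(1 + K) + Z = Z + K*(1 + K))
-f(P(5, 16), 6) = -(6 + ((-18 + 5 + 4*16)/(-6 + 16))*(1 + (-18 + 5 + 4*16)/(-6 + 16))) = -(6 + ((-18 + 5 + 64)/10)*(1 + (-18 + 5 + 64)/10)) = -(6 + ((1/10)*51)*(1 + (1/10)*51)) = -(6 + 51*(1 + 51/10)/10) = -(6 + (51/10)*(61/10)) = -(6 + 3111/100) = -1*3711/100 = -3711/100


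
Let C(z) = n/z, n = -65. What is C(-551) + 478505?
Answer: 263656320/551 ≈ 4.7851e+5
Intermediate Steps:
C(z) = -65/z
C(-551) + 478505 = -65/(-551) + 478505 = -65*(-1/551) + 478505 = 65/551 + 478505 = 263656320/551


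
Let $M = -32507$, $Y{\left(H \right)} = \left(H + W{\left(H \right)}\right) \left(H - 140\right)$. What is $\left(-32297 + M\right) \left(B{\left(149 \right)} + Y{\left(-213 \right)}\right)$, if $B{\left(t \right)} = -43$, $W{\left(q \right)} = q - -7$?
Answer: $-9582178656$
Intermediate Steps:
$W{\left(q \right)} = 7 + q$ ($W{\left(q \right)} = q + 7 = 7 + q$)
$Y{\left(H \right)} = \left(-140 + H\right) \left(7 + 2 H\right)$ ($Y{\left(H \right)} = \left(H + \left(7 + H\right)\right) \left(H - 140\right) = \left(7 + 2 H\right) \left(-140 + H\right) = \left(-140 + H\right) \left(7 + 2 H\right)$)
$\left(-32297 + M\right) \left(B{\left(149 \right)} + Y{\left(-213 \right)}\right) = \left(-32297 - 32507\right) \left(-43 - \left(-57169 - 90738\right)\right) = - 64804 \left(-43 + \left(-980 + 58149 + 2 \cdot 45369\right)\right) = - 64804 \left(-43 + \left(-980 + 58149 + 90738\right)\right) = - 64804 \left(-43 + 147907\right) = \left(-64804\right) 147864 = -9582178656$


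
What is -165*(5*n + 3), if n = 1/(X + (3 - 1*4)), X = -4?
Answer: -330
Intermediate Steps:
n = -1/5 (n = 1/(-4 + (3 - 1*4)) = 1/(-4 + (3 - 4)) = 1/(-4 - 1) = 1/(-5) = -1/5 ≈ -0.20000)
-165*(5*n + 3) = -165*(5*(-1/5) + 3) = -165*(-1 + 3) = -165*2 = -330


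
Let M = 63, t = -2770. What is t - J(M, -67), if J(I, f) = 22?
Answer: -2792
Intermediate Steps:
t - J(M, -67) = -2770 - 1*22 = -2770 - 22 = -2792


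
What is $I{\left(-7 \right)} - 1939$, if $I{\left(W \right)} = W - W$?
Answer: $-1939$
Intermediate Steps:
$I{\left(W \right)} = 0$
$I{\left(-7 \right)} - 1939 = 0 - 1939 = -1939$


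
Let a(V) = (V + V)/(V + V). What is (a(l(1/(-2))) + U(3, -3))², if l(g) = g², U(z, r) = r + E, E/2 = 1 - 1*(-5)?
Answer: 100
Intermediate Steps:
E = 12 (E = 2*(1 - 1*(-5)) = 2*(1 + 5) = 2*6 = 12)
U(z, r) = 12 + r (U(z, r) = r + 12 = 12 + r)
a(V) = 1 (a(V) = (2*V)/((2*V)) = (2*V)*(1/(2*V)) = 1)
(a(l(1/(-2))) + U(3, -3))² = (1 + (12 - 3))² = (1 + 9)² = 10² = 100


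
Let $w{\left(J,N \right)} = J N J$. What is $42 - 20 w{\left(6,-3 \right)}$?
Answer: $2202$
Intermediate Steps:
$w{\left(J,N \right)} = N J^{2}$
$42 - 20 w{\left(6,-3 \right)} = 42 - 20 \left(- 3 \cdot 6^{2}\right) = 42 - 20 \left(\left(-3\right) 36\right) = 42 - -2160 = 42 + 2160 = 2202$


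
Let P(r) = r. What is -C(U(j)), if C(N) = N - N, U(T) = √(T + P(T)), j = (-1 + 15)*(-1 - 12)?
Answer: 0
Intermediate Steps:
j = -182 (j = 14*(-13) = -182)
U(T) = √2*√T (U(T) = √(T + T) = √(2*T) = √2*√T)
C(N) = 0
-C(U(j)) = -1*0 = 0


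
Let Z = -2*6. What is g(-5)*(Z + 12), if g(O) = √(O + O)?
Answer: 0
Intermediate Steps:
g(O) = √2*√O (g(O) = √(2*O) = √2*√O)
Z = -12
g(-5)*(Z + 12) = (√2*√(-5))*(-12 + 12) = (√2*(I*√5))*0 = (I*√10)*0 = 0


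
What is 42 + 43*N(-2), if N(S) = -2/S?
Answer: 85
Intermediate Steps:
42 + 43*N(-2) = 42 + 43*(-2/(-2)) = 42 + 43*(-2*(-½)) = 42 + 43*1 = 42 + 43 = 85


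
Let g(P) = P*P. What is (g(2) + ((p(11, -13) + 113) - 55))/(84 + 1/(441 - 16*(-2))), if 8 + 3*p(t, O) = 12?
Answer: 89870/119199 ≈ 0.75395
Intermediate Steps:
p(t, O) = 4/3 (p(t, O) = -8/3 + (1/3)*12 = -8/3 + 4 = 4/3)
g(P) = P**2
(g(2) + ((p(11, -13) + 113) - 55))/(84 + 1/(441 - 16*(-2))) = (2**2 + ((4/3 + 113) - 55))/(84 + 1/(441 - 16*(-2))) = (4 + (343/3 - 55))/(84 + 1/(441 + 32)) = (4 + 178/3)/(84 + 1/473) = (190/3)/(84 + 1/473) = (190/3)/(39733/473) = (473/39733)*(190/3) = 89870/119199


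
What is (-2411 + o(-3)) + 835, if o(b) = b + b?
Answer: -1582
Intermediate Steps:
o(b) = 2*b
(-2411 + o(-3)) + 835 = (-2411 + 2*(-3)) + 835 = (-2411 - 6) + 835 = -2417 + 835 = -1582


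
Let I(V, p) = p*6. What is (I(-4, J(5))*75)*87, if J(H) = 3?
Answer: 117450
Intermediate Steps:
I(V, p) = 6*p
(I(-4, J(5))*75)*87 = ((6*3)*75)*87 = (18*75)*87 = 1350*87 = 117450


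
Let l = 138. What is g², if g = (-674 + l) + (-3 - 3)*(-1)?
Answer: 280900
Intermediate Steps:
g = -530 (g = (-674 + 138) + (-3 - 3)*(-1) = -536 - 6*(-1) = -536 + 6 = -530)
g² = (-530)² = 280900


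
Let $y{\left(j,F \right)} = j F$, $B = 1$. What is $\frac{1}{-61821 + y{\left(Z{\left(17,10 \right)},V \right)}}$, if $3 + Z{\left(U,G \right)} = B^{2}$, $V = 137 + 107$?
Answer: $- \frac{1}{62309} \approx -1.6049 \cdot 10^{-5}$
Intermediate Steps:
$V = 244$
$Z{\left(U,G \right)} = -2$ ($Z{\left(U,G \right)} = -3 + 1^{2} = -3 + 1 = -2$)
$y{\left(j,F \right)} = F j$
$\frac{1}{-61821 + y{\left(Z{\left(17,10 \right)},V \right)}} = \frac{1}{-61821 + 244 \left(-2\right)} = \frac{1}{-61821 - 488} = \frac{1}{-62309} = - \frac{1}{62309}$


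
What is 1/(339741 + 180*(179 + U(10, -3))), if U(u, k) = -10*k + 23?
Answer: 1/381501 ≈ 2.6212e-6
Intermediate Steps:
U(u, k) = 23 - 10*k
1/(339741 + 180*(179 + U(10, -3))) = 1/(339741 + 180*(179 + (23 - 10*(-3)))) = 1/(339741 + 180*(179 + (23 + 30))) = 1/(339741 + 180*(179 + 53)) = 1/(339741 + 180*232) = 1/(339741 + 41760) = 1/381501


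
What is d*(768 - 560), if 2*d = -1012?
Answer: -105248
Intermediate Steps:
d = -506 (d = (½)*(-1012) = -506)
d*(768 - 560) = -506*(768 - 560) = -506*208 = -105248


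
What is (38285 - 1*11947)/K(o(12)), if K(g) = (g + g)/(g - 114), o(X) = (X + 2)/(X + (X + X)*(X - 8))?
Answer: -80976181/7 ≈ -1.1568e+7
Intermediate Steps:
o(X) = (2 + X)/(X + 2*X*(-8 + X)) (o(X) = (2 + X)/(X + (2*X)*(-8 + X)) = (2 + X)/(X + 2*X*(-8 + X)))
K(g) = 2*g/(-114 + g) (K(g) = (2*g)/(-114 + g) = 2*g/(-114 + g))
(38285 - 1*11947)/K(o(12)) = (38285 - 1*11947)/((2*((2 + 12)/(12*(-15 + 2*12)))/(-114 + (2 + 12)/(12*(-15 + 2*12))))) = (38285 - 11947)/((2*((1/12)*14/(-15 + 24))/(-114 + (1/12)*14/(-15 + 24)))) = 26338/((2*((1/12)*14/9)/(-114 + (1/12)*14/9))) = 26338/((2*((1/12)*(⅑)*14)/(-114 + (1/12)*(⅑)*14))) = 26338/((2*(7/54)/(-114 + 7/54))) = 26338/((2*(7/54)/(-6149/54))) = 26338/((2*(7/54)*(-54/6149))) = 26338/(-14/6149) = 26338*(-6149/14) = -80976181/7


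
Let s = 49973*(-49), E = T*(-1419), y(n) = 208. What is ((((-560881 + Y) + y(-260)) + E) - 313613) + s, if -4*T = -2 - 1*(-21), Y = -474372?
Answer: -15162379/4 ≈ -3.7906e+6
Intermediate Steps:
T = -19/4 (T = -(-2 - 1*(-21))/4 = -(-2 + 21)/4 = -1/4*19 = -19/4 ≈ -4.7500)
E = 26961/4 (E = -19/4*(-1419) = 26961/4 ≈ 6740.3)
s = -2448677
((((-560881 + Y) + y(-260)) + E) - 313613) + s = ((((-560881 - 474372) + 208) + 26961/4) - 313613) - 2448677 = (((-1035253 + 208) + 26961/4) - 313613) - 2448677 = ((-1035045 + 26961/4) - 313613) - 2448677 = (-4113219/4 - 313613) - 2448677 = -5367671/4 - 2448677 = -15162379/4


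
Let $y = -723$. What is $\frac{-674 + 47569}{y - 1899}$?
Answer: $- \frac{46895}{2622} \approx -17.885$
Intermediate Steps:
$\frac{-674 + 47569}{y - 1899} = \frac{-674 + 47569}{-723 - 1899} = \frac{46895}{-2622} = 46895 \left(- \frac{1}{2622}\right) = - \frac{46895}{2622}$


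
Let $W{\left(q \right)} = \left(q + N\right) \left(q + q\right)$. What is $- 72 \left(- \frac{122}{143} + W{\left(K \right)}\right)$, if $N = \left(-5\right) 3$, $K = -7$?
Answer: $- \frac{3162384}{143} \approx -22115.0$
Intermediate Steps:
$N = -15$
$W{\left(q \right)} = 2 q \left(-15 + q\right)$ ($W{\left(q \right)} = \left(q - 15\right) \left(q + q\right) = \left(-15 + q\right) 2 q = 2 q \left(-15 + q\right)$)
$- 72 \left(- \frac{122}{143} + W{\left(K \right)}\right) = - 72 \left(- \frac{122}{143} + 2 \left(-7\right) \left(-15 - 7\right)\right) = - 72 \left(\left(-122\right) \frac{1}{143} + 2 \left(-7\right) \left(-22\right)\right) = - 72 \left(- \frac{122}{143} + 308\right) = \left(-72\right) \frac{43922}{143} = - \frac{3162384}{143}$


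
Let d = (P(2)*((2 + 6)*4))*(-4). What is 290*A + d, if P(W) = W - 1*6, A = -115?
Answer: -32838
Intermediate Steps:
P(W) = -6 + W (P(W) = W - 6 = -6 + W)
d = 512 (d = ((-6 + 2)*((2 + 6)*4))*(-4) = -32*4*(-4) = -4*32*(-4) = -128*(-4) = 512)
290*A + d = 290*(-115) + 512 = -33350 + 512 = -32838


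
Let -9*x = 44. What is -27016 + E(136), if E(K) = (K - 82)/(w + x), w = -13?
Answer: -4350062/161 ≈ -27019.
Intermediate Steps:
x = -44/9 (x = -1/9*44 = -44/9 ≈ -4.8889)
E(K) = 738/161 - 9*K/161 (E(K) = (K - 82)/(-13 - 44/9) = (-82 + K)/(-161/9) = (-82 + K)*(-9/161) = 738/161 - 9*K/161)
-27016 + E(136) = -27016 + (738/161 - 9/161*136) = -27016 + (738/161 - 1224/161) = -27016 - 486/161 = -4350062/161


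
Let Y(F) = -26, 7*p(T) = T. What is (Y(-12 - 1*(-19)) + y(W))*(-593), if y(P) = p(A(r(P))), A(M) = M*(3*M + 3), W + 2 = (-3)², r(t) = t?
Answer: 1186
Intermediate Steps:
W = 7 (W = -2 + (-3)² = -2 + 9 = 7)
A(M) = M*(3 + 3*M)
p(T) = T/7
y(P) = 3*P*(1 + P)/7 (y(P) = (3*P*(1 + P))/7 = 3*P*(1 + P)/7)
(Y(-12 - 1*(-19)) + y(W))*(-593) = (-26 + (3/7)*7*(1 + 7))*(-593) = (-26 + (3/7)*7*8)*(-593) = (-26 + 24)*(-593) = -2*(-593) = 1186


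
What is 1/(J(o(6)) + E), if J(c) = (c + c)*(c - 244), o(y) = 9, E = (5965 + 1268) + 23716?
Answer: 1/26719 ≈ 3.7427e-5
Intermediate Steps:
E = 30949 (E = 7233 + 23716 = 30949)
J(c) = 2*c*(-244 + c) (J(c) = (2*c)*(-244 + c) = 2*c*(-244 + c))
1/(J(o(6)) + E) = 1/(2*9*(-244 + 9) + 30949) = 1/(2*9*(-235) + 30949) = 1/(-4230 + 30949) = 1/26719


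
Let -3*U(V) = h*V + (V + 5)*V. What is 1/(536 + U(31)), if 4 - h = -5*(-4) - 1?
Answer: 1/319 ≈ 0.0031348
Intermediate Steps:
h = -15 (h = 4 - (-5*(-4) - 1) = 4 - (20 - 1) = 4 - 1*19 = 4 - 19 = -15)
U(V) = 5*V - V*(5 + V)/3 (U(V) = -(-15*V + (V + 5)*V)/3 = -(-15*V + (5 + V)*V)/3 = -(-15*V + V*(5 + V))/3 = 5*V - V*(5 + V)/3)
1/(536 + U(31)) = 1/(536 + (1/3)*31*(10 - 1*31)) = 1/(536 + (1/3)*31*(10 - 31)) = 1/(536 + (1/3)*31*(-21)) = 1/(536 - 217) = 1/319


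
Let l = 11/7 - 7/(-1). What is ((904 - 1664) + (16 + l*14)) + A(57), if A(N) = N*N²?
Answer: 184569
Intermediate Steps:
l = 60/7 (l = 11*(⅐) - 7*(-1) = 11/7 + 7 = 60/7 ≈ 8.5714)
A(N) = N³
((904 - 1664) + (16 + l*14)) + A(57) = ((904 - 1664) + (16 + (60/7)*14)) + 57³ = (-760 + (16 + 120)) + 185193 = (-760 + 136) + 185193 = -624 + 185193 = 184569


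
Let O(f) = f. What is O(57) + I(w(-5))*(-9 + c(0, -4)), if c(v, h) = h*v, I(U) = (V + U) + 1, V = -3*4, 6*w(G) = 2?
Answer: 153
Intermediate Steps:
w(G) = 1/3 (w(G) = (1/6)*2 = 1/3)
V = -12 (V = -1*12 = -12)
I(U) = -11 + U (I(U) = (-12 + U) + 1 = -11 + U)
O(57) + I(w(-5))*(-9 + c(0, -4)) = 57 + (-11 + 1/3)*(-9 - 4*0) = 57 - 32*(-9 + 0)/3 = 57 - 32/3*(-9) = 57 + 96 = 153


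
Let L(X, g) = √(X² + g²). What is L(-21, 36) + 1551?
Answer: 1551 + 3*√193 ≈ 1592.7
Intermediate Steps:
L(-21, 36) + 1551 = √((-21)² + 36²) + 1551 = √(441 + 1296) + 1551 = √1737 + 1551 = 3*√193 + 1551 = 1551 + 3*√193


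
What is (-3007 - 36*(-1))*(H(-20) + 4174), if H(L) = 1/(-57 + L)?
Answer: -954870487/77 ≈ -1.2401e+7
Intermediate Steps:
(-3007 - 36*(-1))*(H(-20) + 4174) = (-3007 - 36*(-1))*(1/(-57 - 20) + 4174) = (-3007 + 36)*(1/(-77) + 4174) = -2971*(-1/77 + 4174) = -2971*321397/77 = -954870487/77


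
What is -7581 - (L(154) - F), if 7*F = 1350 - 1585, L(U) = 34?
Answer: -53540/7 ≈ -7648.6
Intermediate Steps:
F = -235/7 (F = (1350 - 1585)/7 = (1/7)*(-235) = -235/7 ≈ -33.571)
-7581 - (L(154) - F) = -7581 - (34 - 1*(-235/7)) = -7581 - (34 + 235/7) = -7581 - 1*473/7 = -7581 - 473/7 = -53540/7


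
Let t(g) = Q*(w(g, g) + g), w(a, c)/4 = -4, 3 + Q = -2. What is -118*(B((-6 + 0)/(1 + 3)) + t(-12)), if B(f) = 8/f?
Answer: -47672/3 ≈ -15891.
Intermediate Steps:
Q = -5 (Q = -3 - 2 = -5)
w(a, c) = -16 (w(a, c) = 4*(-4) = -16)
t(g) = 80 - 5*g (t(g) = -5*(-16 + g) = 80 - 5*g)
-118*(B((-6 + 0)/(1 + 3)) + t(-12)) = -118*(8/(((-6 + 0)/(1 + 3))) + (80 - 5*(-12))) = -118*(8/((-6/4)) + (80 + 60)) = -118*(8/((-6*1/4)) + 140) = -118*(8/(-3/2) + 140) = -118*(8*(-2/3) + 140) = -118*(-16/3 + 140) = -118*404/3 = -47672/3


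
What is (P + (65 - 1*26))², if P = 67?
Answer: 11236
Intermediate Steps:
(P + (65 - 1*26))² = (67 + (65 - 1*26))² = (67 + (65 - 26))² = (67 + 39)² = 106² = 11236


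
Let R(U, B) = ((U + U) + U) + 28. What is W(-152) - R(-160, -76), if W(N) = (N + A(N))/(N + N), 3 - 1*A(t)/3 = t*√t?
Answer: 137551/304 - 3*I*√38 ≈ 452.47 - 18.493*I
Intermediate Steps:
R(U, B) = 28 + 3*U (R(U, B) = (2*U + U) + 28 = 3*U + 28 = 28 + 3*U)
A(t) = 9 - 3*t^(3/2) (A(t) = 9 - 3*t*√t = 9 - 3*t^(3/2))
W(N) = (9 + N - 3*N^(3/2))/(2*N) (W(N) = (N + (9 - 3*N^(3/2)))/(N + N) = (9 + N - 3*N^(3/2))/((2*N)) = (9 + N - 3*N^(3/2))*(1/(2*N)) = (9 + N - 3*N^(3/2))/(2*N))
W(-152) - R(-160, -76) = (½)*(9 - 152 - (-912)*I*√38)/(-152) - (28 + 3*(-160)) = (½)*(-1/152)*(9 - 152 - (-912)*I*√38) - (28 - 480) = (½)*(-1/152)*(9 - 152 + 912*I*√38) - 1*(-452) = (½)*(-1/152)*(-143 + 912*I*√38) + 452 = (143/304 - 3*I*√38) + 452 = 137551/304 - 3*I*√38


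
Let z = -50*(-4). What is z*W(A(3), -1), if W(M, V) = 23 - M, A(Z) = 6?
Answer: 3400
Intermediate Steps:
z = 200
z*W(A(3), -1) = 200*(23 - 1*6) = 200*(23 - 6) = 200*17 = 3400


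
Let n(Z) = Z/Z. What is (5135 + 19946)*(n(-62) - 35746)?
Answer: -896520345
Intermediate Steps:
n(Z) = 1
(5135 + 19946)*(n(-62) - 35746) = (5135 + 19946)*(1 - 35746) = 25081*(-35745) = -896520345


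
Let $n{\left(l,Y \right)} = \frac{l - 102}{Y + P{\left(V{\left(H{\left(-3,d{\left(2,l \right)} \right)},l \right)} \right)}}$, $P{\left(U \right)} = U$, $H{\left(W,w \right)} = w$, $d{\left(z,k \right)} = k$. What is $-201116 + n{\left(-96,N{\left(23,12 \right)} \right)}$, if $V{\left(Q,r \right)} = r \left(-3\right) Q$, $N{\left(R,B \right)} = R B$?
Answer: $- \frac{917491159}{4562} \approx -2.0112 \cdot 10^{5}$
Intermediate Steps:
$N{\left(R,B \right)} = B R$
$V{\left(Q,r \right)} = - 3 Q r$ ($V{\left(Q,r \right)} = - 3 r Q = - 3 Q r$)
$n{\left(l,Y \right)} = \frac{-102 + l}{Y - 3 l^{2}}$ ($n{\left(l,Y \right)} = \frac{l - 102}{Y - 3 l l} = \frac{-102 + l}{Y - 3 l^{2}}$)
$-201116 + n{\left(-96,N{\left(23,12 \right)} \right)} = -201116 + \frac{-102 - 96}{12 \cdot 23 - 3 \left(-96\right)^{2}} = -201116 + \frac{1}{276 - 27648} \left(-198\right) = -201116 + \frac{1}{-27372} \left(-198\right) = -201116 - - \frac{33}{4562} = -201116 + \frac{33}{4562} = - \frac{917491159}{4562}$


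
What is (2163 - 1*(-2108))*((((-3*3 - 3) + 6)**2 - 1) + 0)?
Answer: 149485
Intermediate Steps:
(2163 - 1*(-2108))*((((-3*3 - 3) + 6)**2 - 1) + 0) = (2163 + 2108)*((((-9 - 3) + 6)**2 - 1) + 0) = 4271*(((-12 + 6)**2 - 1) + 0) = 4271*(((-6)**2 - 1) + 0) = 4271*((36 - 1) + 0) = 4271*(35 + 0) = 4271*35 = 149485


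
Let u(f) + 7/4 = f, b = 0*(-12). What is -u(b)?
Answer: 7/4 ≈ 1.7500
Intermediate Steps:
b = 0
u(f) = -7/4 + f
-u(b) = -(-7/4 + 0) = -1*(-7/4) = 7/4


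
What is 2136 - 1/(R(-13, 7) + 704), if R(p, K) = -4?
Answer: 1495199/700 ≈ 2136.0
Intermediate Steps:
2136 - 1/(R(-13, 7) + 704) = 2136 - 1/(-4 + 704) = 2136 - 1/700 = 1495199/700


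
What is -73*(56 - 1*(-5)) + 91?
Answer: -4362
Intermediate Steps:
-73*(56 - 1*(-5)) + 91 = -73*(56 + 5) + 91 = -73*61 + 91 = -4453 + 91 = -4362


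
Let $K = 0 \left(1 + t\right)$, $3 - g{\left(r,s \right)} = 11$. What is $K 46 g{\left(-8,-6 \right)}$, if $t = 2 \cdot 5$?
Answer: $0$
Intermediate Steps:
$t = 10$
$g{\left(r,s \right)} = -8$ ($g{\left(r,s \right)} = 3 - 11 = -8$)
$K = 0$ ($K = 0 \left(1 + 10\right) = 0 \cdot 11 = 0$)
$K 46 g{\left(-8,-6 \right)} = 0 \cdot 46 \left(-8\right) = 0 \left(-8\right) = 0$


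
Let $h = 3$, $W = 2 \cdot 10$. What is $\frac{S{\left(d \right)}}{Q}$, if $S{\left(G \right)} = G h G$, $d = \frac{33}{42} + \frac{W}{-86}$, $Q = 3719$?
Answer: $\frac{332667}{1347780476} \approx 0.00024683$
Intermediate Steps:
$W = 20$
$d = \frac{333}{602}$ ($d = \frac{33}{42} + \frac{20}{-86} = 33 \cdot \frac{1}{42} + 20 \left(- \frac{1}{86}\right) = \frac{11}{14} - \frac{10}{43} = \frac{333}{602} \approx 0.55316$)
$S{\left(G \right)} = 3 G^{2}$ ($S{\left(G \right)} = G 3 G = 3 G G = 3 G^{2}$)
$\frac{S{\left(d \right)}}{Q} = \frac{3 \left(\frac{333}{602}\right)^{2}}{3719} = 3 \cdot \frac{110889}{362404} \cdot \frac{1}{3719} = \frac{332667}{362404} \cdot \frac{1}{3719} = \frac{332667}{1347780476}$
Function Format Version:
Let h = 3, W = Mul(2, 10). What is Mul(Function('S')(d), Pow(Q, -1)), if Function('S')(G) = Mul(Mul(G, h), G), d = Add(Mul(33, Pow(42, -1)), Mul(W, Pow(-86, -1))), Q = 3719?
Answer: Rational(332667, 1347780476) ≈ 0.00024683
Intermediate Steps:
W = 20
d = Rational(333, 602) (d = Add(Mul(33, Pow(42, -1)), Mul(20, Pow(-86, -1))) = Add(Mul(33, Rational(1, 42)), Mul(20, Rational(-1, 86))) = Add(Rational(11, 14), Rational(-10, 43)) = Rational(333, 602) ≈ 0.55316)
Function('S')(G) = Mul(3, Pow(G, 2)) (Function('S')(G) = Mul(Mul(G, 3), G) = Mul(Mul(3, G), G) = Mul(3, Pow(G, 2)))
Mul(Function('S')(d), Pow(Q, -1)) = Mul(Mul(3, Pow(Rational(333, 602), 2)), Pow(3719, -1)) = Mul(Mul(3, Rational(110889, 362404)), Rational(1, 3719)) = Mul(Rational(332667, 362404), Rational(1, 3719)) = Rational(332667, 1347780476)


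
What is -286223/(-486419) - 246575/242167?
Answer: -50624999684/117794629973 ≈ -0.42977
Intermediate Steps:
-286223/(-486419) - 246575/242167 = -286223*(-1/486419) - 246575*1/242167 = 286223/486419 - 246575/242167 = -50624999684/117794629973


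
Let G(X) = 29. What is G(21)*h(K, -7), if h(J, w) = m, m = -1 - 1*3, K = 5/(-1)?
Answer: -116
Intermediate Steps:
K = -5 (K = 5*(-1) = -5)
m = -4 (m = -1 - 3 = -4)
h(J, w) = -4
G(21)*h(K, -7) = 29*(-4) = -116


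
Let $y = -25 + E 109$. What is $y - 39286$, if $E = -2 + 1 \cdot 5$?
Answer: $-38984$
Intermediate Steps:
$E = 3$ ($E = -2 + 5 = 3$)
$y = 302$ ($y = -25 + 3 \cdot 109 = -25 + 327 = 302$)
$y - 39286 = 302 - 39286 = -38984$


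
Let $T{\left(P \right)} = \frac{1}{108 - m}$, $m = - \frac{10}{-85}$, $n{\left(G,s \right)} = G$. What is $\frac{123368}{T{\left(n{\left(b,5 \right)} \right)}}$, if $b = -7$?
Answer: $\frac{226256912}{17} \approx 1.3309 \cdot 10^{7}$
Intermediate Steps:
$m = \frac{2}{17}$ ($m = \left(-10\right) \left(- \frac{1}{85}\right) = \frac{2}{17} \approx 0.11765$)
$T{\left(P \right)} = \frac{17}{1834}$ ($T{\left(P \right)} = \frac{1}{108 - \frac{2}{17}} = \frac{1}{\frac{1834}{17}} = \frac{17}{1834}$)
$\frac{123368}{T{\left(n{\left(b,5 \right)} \right)}} = \frac{123368}{\frac{17}{1834}} = 123368 \cdot \frac{1834}{17} = \frac{226256912}{17}$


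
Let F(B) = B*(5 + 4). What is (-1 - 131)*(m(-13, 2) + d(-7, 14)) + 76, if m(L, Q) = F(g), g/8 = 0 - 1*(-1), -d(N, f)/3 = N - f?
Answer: -17744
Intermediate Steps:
d(N, f) = -3*N + 3*f (d(N, f) = -3*(N - f) = -3*N + 3*f)
g = 8 (g = 8*(0 - 1*(-1)) = 8*(0 + 1) = 8*1 = 8)
F(B) = 9*B (F(B) = B*9 = 9*B)
m(L, Q) = 72 (m(L, Q) = 9*8 = 72)
(-1 - 131)*(m(-13, 2) + d(-7, 14)) + 76 = (-1 - 131)*(72 + (-3*(-7) + 3*14)) + 76 = -132*(72 + (21 + 42)) + 76 = -132*(72 + 63) + 76 = -132*135 + 76 = -17820 + 76 = -17744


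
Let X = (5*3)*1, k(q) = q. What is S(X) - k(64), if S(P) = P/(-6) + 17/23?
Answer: -3025/46 ≈ -65.761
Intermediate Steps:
X = 15 (X = 15*1 = 15)
S(P) = 17/23 - P/6 (S(P) = P*(-⅙) + 17*(1/23) = -P/6 + 17/23 = 17/23 - P/6)
S(X) - k(64) = (17/23 - ⅙*15) - 1*64 = (17/23 - 5/2) - 64 = -81/46 - 64 = -3025/46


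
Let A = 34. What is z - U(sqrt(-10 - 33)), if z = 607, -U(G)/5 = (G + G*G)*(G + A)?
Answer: -6918 - 45*I*sqrt(43) ≈ -6918.0 - 295.08*I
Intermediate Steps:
U(G) = -5*(34 + G)*(G + G**2) (U(G) = -5*(G + G*G)*(G + 34) = -5*(G + G**2)*(34 + G) = -5*(34 + G)*(G + G**2))
z - U(sqrt(-10 - 33)) = 607 - (-5)*sqrt(-10 - 33)*(34 + (sqrt(-10 - 33))**2 + 35*sqrt(-10 - 33)) = 607 - (-5)*sqrt(-43)*(34 + (sqrt(-43))**2 + 35*sqrt(-43)) = 607 - (-5)*I*sqrt(43)*(34 + (I*sqrt(43))**2 + 35*(I*sqrt(43))) = 607 - (-5)*I*sqrt(43)*(34 - 43 + 35*I*sqrt(43)) = 607 - (-5)*I*sqrt(43)*(-9 + 35*I*sqrt(43)) = 607 + 5*I*sqrt(43)*(-9 + 35*I*sqrt(43))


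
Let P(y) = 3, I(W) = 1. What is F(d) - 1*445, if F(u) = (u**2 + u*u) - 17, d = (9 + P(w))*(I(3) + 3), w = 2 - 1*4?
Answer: 4146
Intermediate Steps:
w = -2 (w = 2 - 4 = -2)
d = 48 (d = (9 + 3)*(1 + 3) = 12*4 = 48)
F(u) = -17 + 2*u**2 (F(u) = (u**2 + u**2) - 17 = 2*u**2 - 17 = -17 + 2*u**2)
F(d) - 1*445 = (-17 + 2*48**2) - 1*445 = (-17 + 2*2304) - 445 = (-17 + 4608) - 445 = 4591 - 445 = 4146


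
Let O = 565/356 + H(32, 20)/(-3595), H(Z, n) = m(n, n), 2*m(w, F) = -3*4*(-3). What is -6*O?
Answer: -6074301/639910 ≈ -9.4924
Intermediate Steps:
m(w, F) = 18 (m(w, F) = (-3*4*(-3))/2 = (-12*(-3))/2 = (1/2)*36 = 18)
H(Z, n) = 18
O = 2024767/1279820 (O = 565/356 + 18/(-3595) = 565*(1/356) + 18*(-1/3595) = 565/356 - 18/3595 = 2024767/1279820 ≈ 1.5821)
-6*O = -6*2024767/1279820 = -6074301/639910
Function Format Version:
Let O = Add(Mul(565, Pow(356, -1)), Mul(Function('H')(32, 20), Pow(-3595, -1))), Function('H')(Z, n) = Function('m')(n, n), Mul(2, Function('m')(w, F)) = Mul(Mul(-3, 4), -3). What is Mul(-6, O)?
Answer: Rational(-6074301, 639910) ≈ -9.4924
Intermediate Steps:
Function('m')(w, F) = 18 (Function('m')(w, F) = Mul(Rational(1, 2), Mul(Mul(-3, 4), -3)) = Mul(Rational(1, 2), Mul(-12, -3)) = Mul(Rational(1, 2), 36) = 18)
Function('H')(Z, n) = 18
O = Rational(2024767, 1279820) (O = Add(Mul(565, Pow(356, -1)), Mul(18, Pow(-3595, -1))) = Add(Mul(565, Rational(1, 356)), Mul(18, Rational(-1, 3595))) = Add(Rational(565, 356), Rational(-18, 3595)) = Rational(2024767, 1279820) ≈ 1.5821)
Mul(-6, O) = Mul(-6, Rational(2024767, 1279820)) = Rational(-6074301, 639910)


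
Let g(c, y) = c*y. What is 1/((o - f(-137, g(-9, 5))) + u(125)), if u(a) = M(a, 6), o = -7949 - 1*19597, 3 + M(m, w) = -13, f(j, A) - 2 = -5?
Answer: -1/27559 ≈ -3.6286e-5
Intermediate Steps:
f(j, A) = -3 (f(j, A) = 2 - 5 = -3)
M(m, w) = -16 (M(m, w) = -3 - 13 = -16)
o = -27546 (o = -7949 - 19597 = -27546)
u(a) = -16
1/((o - f(-137, g(-9, 5))) + u(125)) = 1/((-27546 - 1*(-3)) - 16) = 1/((-27546 + 3) - 16) = 1/(-27543 - 16) = 1/(-27559) = -1/27559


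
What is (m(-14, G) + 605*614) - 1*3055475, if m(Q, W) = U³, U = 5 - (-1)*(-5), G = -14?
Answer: -2684005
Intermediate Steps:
U = 0 (U = 5 - 1*5 = 5 - 5 = 0)
m(Q, W) = 0 (m(Q, W) = 0³ = 0)
(m(-14, G) + 605*614) - 1*3055475 = (0 + 605*614) - 1*3055475 = (0 + 371470) - 3055475 = 371470 - 3055475 = -2684005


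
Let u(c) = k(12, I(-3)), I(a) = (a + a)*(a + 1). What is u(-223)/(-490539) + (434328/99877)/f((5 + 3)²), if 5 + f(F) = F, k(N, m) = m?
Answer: 70994703292/963540086159 ≈ 0.073681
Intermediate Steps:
I(a) = 2*a*(1 + a) (I(a) = (2*a)*(1 + a) = 2*a*(1 + a))
u(c) = 12 (u(c) = 2*(-3)*(1 - 3) = 2*(-3)*(-2) = 12)
f(F) = -5 + F
u(-223)/(-490539) + (434328/99877)/f((5 + 3)²) = 12/(-490539) + (434328/99877)/(-5 + (5 + 3)²) = 12*(-1/490539) + (434328*(1/99877))/(-5 + 8²) = -4/163513 + 434328/(99877*(-5 + 64)) = -4/163513 + (434328/99877)/59 = -4/163513 + (434328/99877)*(1/59) = -4/163513 + 434328/5892743 = 70994703292/963540086159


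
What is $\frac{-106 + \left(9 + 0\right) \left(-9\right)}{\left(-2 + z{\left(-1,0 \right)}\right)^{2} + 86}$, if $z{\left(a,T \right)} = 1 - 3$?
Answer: $- \frac{11}{6} \approx -1.8333$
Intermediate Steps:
$z{\left(a,T \right)} = -2$ ($z{\left(a,T \right)} = 1 - 3 = -2$)
$\frac{-106 + \left(9 + 0\right) \left(-9\right)}{\left(-2 + z{\left(-1,0 \right)}\right)^{2} + 86} = \frac{-106 + \left(9 + 0\right) \left(-9\right)}{\left(-2 - 2\right)^{2} + 86} = \frac{-106 + 9 \left(-9\right)}{\left(-4\right)^{2} + 86} = \frac{-106 - 81}{16 + 86} = - \frac{187}{102} = \left(-187\right) \frac{1}{102} = - \frac{11}{6}$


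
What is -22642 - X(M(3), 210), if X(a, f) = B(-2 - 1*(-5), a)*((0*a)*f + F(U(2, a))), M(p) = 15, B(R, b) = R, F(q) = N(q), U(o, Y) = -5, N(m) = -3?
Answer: -22633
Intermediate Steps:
F(q) = -3
X(a, f) = -9 (X(a, f) = (-2 - 1*(-5))*((0*a)*f - 3) = (-2 + 5)*(0*f - 3) = 3*(0 - 3) = 3*(-3) = -9)
-22642 - X(M(3), 210) = -22642 - 1*(-9) = -22642 + 9 = -22633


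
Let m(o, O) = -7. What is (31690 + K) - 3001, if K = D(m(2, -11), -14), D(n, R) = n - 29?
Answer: 28653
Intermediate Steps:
D(n, R) = -29 + n
K = -36 (K = -29 - 7 = -36)
(31690 + K) - 3001 = (31690 - 36) - 3001 = 31654 - 3001 = 28653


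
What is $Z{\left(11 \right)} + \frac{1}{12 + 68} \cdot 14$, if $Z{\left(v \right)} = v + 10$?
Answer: $\frac{847}{40} \approx 21.175$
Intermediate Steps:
$Z{\left(v \right)} = 10 + v$
$Z{\left(11 \right)} + \frac{1}{12 + 68} \cdot 14 = \left(10 + 11\right) + \frac{1}{12 + 68} \cdot 14 = 21 + \frac{1}{80} \cdot 14 = 21 + \frac{7}{40} = \frac{847}{40}$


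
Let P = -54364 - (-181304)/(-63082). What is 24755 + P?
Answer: -933988121/31541 ≈ -29612.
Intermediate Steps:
P = -1714785576/31541 (P = -54364 - (-181304)*(-1)/63082 = -54364 - 1*90652/31541 = -54364 - 90652/31541 = -1714785576/31541 ≈ -54367.)
24755 + P = 24755 - 1714785576/31541 = -933988121/31541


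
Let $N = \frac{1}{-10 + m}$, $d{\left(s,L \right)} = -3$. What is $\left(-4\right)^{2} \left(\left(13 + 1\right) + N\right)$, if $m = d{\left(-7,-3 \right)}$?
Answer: $\frac{2896}{13} \approx 222.77$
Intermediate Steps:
$m = -3$
$N = - \frac{1}{13}$ ($N = \frac{1}{-10 - 3} = \frac{1}{-13} = - \frac{1}{13} \approx -0.076923$)
$\left(-4\right)^{2} \left(\left(13 + 1\right) + N\right) = \left(-4\right)^{2} \left(\left(13 + 1\right) - \frac{1}{13}\right) = 16 \left(14 - \frac{1}{13}\right) = 16 \cdot \frac{181}{13} = \frac{2896}{13}$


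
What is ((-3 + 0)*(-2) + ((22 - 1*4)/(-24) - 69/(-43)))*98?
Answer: 57771/86 ≈ 671.76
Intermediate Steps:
((-3 + 0)*(-2) + ((22 - 1*4)/(-24) - 69/(-43)))*98 = (-3*(-2) + ((22 - 4)*(-1/24) - 69*(-1/43)))*98 = (6 + (18*(-1/24) + 69/43))*98 = (6 + (-¾ + 69/43))*98 = (6 + 147/172)*98 = (1179/172)*98 = 57771/86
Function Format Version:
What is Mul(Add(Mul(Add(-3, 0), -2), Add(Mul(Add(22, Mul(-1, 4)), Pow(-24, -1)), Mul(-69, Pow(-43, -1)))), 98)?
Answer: Rational(57771, 86) ≈ 671.76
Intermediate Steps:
Mul(Add(Mul(Add(-3, 0), -2), Add(Mul(Add(22, Mul(-1, 4)), Pow(-24, -1)), Mul(-69, Pow(-43, -1)))), 98) = Mul(Add(Mul(-3, -2), Add(Mul(Add(22, -4), Rational(-1, 24)), Mul(-69, Rational(-1, 43)))), 98) = Mul(Add(6, Add(Mul(18, Rational(-1, 24)), Rational(69, 43))), 98) = Mul(Add(6, Add(Rational(-3, 4), Rational(69, 43))), 98) = Mul(Add(6, Rational(147, 172)), 98) = Mul(Rational(1179, 172), 98) = Rational(57771, 86)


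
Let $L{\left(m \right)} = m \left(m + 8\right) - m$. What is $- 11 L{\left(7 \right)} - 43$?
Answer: $-1121$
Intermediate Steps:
$L{\left(m \right)} = - m + m \left(8 + m\right)$ ($L{\left(m \right)} = m \left(8 + m\right) - m = - m + m \left(8 + m\right)$)
$- 11 L{\left(7 \right)} - 43 = - 11 \cdot 7 \left(7 + 7\right) - 43 = - 11 \cdot 7 \cdot 14 - 43 = \left(-11\right) 98 - 43 = -1078 - 43 = -1121$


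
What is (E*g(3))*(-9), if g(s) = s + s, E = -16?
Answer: 864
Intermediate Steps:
g(s) = 2*s
(E*g(3))*(-9) = -32*3*(-9) = -16*6*(-9) = -96*(-9) = 864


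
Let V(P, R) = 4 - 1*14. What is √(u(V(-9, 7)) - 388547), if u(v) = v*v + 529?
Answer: 3*I*√43102 ≈ 622.83*I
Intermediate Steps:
V(P, R) = -10 (V(P, R) = 4 - 14 = -10)
u(v) = 529 + v² (u(v) = v² + 529 = 529 + v²)
√(u(V(-9, 7)) - 388547) = √((529 + (-10)²) - 388547) = √((529 + 100) - 388547) = √(629 - 388547) = √(-387918) = 3*I*√43102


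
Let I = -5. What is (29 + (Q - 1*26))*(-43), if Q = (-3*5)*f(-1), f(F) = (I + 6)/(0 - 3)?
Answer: -344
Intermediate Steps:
f(F) = -⅓ (f(F) = (-5 + 6)/(0 - 3) = 1/(-3) = 1*(-⅓) = -⅓)
Q = 5 (Q = -3*5*(-⅓) = -15*(-⅓) = 5)
(29 + (Q - 1*26))*(-43) = (29 + (5 - 1*26))*(-43) = (29 + (5 - 26))*(-43) = (29 - 21)*(-43) = 8*(-43) = -344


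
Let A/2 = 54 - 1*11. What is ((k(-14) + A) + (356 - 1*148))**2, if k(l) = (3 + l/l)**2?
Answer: 96100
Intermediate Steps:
k(l) = 16 (k(l) = (3 + 1)**2 = 4**2 = 16)
A = 86 (A = 2*(54 - 1*11) = 2*(54 - 11) = 2*43 = 86)
((k(-14) + A) + (356 - 1*148))**2 = ((16 + 86) + (356 - 1*148))**2 = (102 + (356 - 148))**2 = (102 + 208)**2 = 310**2 = 96100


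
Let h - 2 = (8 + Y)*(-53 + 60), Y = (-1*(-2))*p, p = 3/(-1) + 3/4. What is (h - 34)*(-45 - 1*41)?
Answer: 645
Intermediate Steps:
p = -9/4 (p = 3*(-1) + 3*(¼) = -3 + ¾ = -9/4 ≈ -2.2500)
Y = -9/2 (Y = -1*(-2)*(-9/4) = 2*(-9/4) = -9/2 ≈ -4.5000)
h = 53/2 (h = 2 + (8 - 9/2)*(-53 + 60) = 2 + (7/2)*7 = 2 + 49/2 = 53/2 ≈ 26.500)
(h - 34)*(-45 - 1*41) = (53/2 - 34)*(-45 - 1*41) = -15*(-45 - 41)/2 = -15/2*(-86) = 645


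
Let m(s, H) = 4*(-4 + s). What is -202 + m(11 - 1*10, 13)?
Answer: -214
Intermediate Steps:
m(s, H) = -16 + 4*s
-202 + m(11 - 1*10, 13) = -202 + (-16 + 4*(11 - 1*10)) = -202 + (-16 + 4*(11 - 10)) = -202 + (-16 + 4*1) = -202 + (-16 + 4) = -202 - 12 = -214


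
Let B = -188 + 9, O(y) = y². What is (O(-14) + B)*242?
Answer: 4114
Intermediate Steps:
B = -179
(O(-14) + B)*242 = ((-14)² - 179)*242 = (196 - 179)*242 = 17*242 = 4114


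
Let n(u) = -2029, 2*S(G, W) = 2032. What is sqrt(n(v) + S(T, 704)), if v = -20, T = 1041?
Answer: I*sqrt(1013) ≈ 31.828*I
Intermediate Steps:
S(G, W) = 1016 (S(G, W) = (1/2)*2032 = 1016)
sqrt(n(v) + S(T, 704)) = sqrt(-2029 + 1016) = sqrt(-1013) = I*sqrt(1013)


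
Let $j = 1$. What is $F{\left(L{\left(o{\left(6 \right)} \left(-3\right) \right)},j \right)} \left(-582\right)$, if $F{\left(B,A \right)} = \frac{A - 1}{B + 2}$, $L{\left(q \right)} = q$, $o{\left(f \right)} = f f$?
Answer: $0$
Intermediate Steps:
$o{\left(f \right)} = f^{2}$
$F{\left(B,A \right)} = \frac{-1 + A}{2 + B}$
$F{\left(L{\left(o{\left(6 \right)} \left(-3\right) \right)},j \right)} \left(-582\right) = \frac{-1 + 1}{2 + 6^{2} \left(-3\right)} \left(-582\right) = \frac{1}{2 + 36 \left(-3\right)} 0 \left(-582\right) = \frac{1}{2 - 108} \cdot 0 \left(-582\right) = \frac{1}{-106} \cdot 0 \left(-582\right) = \left(- \frac{1}{106}\right) 0 \left(-582\right) = 0 \left(-582\right) = 0$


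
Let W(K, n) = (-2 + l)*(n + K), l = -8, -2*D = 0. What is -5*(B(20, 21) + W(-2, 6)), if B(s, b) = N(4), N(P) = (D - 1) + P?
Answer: 185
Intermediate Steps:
D = 0 (D = -½*0 = 0)
N(P) = -1 + P (N(P) = (0 - 1) + P = -1 + P)
W(K, n) = -10*K - 10*n (W(K, n) = (-2 - 8)*(n + K) = -10*(K + n) = -10*K - 10*n)
B(s, b) = 3 (B(s, b) = -1 + 4 = 3)
-5*(B(20, 21) + W(-2, 6)) = -5*(3 + (-10*(-2) - 10*6)) = -5*(3 + (20 - 60)) = -5*(3 - 40) = -5*(-37) = 185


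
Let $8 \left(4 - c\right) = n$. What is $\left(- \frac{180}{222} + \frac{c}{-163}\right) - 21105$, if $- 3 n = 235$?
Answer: $- \frac{3054951727}{144744} \approx -21106.0$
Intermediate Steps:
$n = - \frac{235}{3}$ ($n = \left(- \frac{1}{3}\right) 235 = - \frac{235}{3} \approx -78.333$)
$c = \frac{331}{24}$ ($c = 4 - - \frac{235}{24} = 4 + \frac{235}{24} = \frac{331}{24} \approx 13.792$)
$\left(- \frac{180}{222} + \frac{c}{-163}\right) - 21105 = \left(- \frac{180}{222} + \frac{331}{24 \left(-163\right)}\right) - 21105 = \left(\left(-180\right) \frac{1}{222} + \frac{331}{24} \left(- \frac{1}{163}\right)\right) - 21105 = \left(- \frac{30}{37} - \frac{331}{3912}\right) - 21105 = - \frac{129607}{144744} - 21105 = - \frac{3054951727}{144744}$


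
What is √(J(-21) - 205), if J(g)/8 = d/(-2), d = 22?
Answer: I*√293 ≈ 17.117*I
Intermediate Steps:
J(g) = -88 (J(g) = 8*(22/(-2)) = 8*(22*(-½)) = 8*(-11) = -88)
√(J(-21) - 205) = √(-88 - 205) = √(-293) = I*√293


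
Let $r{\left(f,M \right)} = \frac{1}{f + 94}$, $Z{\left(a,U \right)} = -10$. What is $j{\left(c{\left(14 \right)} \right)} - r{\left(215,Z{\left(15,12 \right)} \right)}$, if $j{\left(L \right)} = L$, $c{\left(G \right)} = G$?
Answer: $\frac{4325}{309} \approx 13.997$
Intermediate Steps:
$r{\left(f,M \right)} = \frac{1}{94 + f}$
$j{\left(c{\left(14 \right)} \right)} - r{\left(215,Z{\left(15,12 \right)} \right)} = 14 - \frac{1}{94 + 215} = 14 - \frac{1}{309} = \frac{4325}{309}$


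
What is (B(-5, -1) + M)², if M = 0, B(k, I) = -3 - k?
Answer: 4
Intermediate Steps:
(B(-5, -1) + M)² = ((-3 - 1*(-5)) + 0)² = ((-3 + 5) + 0)² = (2 + 0)² = 2² = 4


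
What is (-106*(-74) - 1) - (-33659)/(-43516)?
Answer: 341262329/43516 ≈ 7842.2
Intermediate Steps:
(-106*(-74) - 1) - (-33659)/(-43516) = (7844 - 1) - (-33659)*(-1)/43516 = 7843 - 1*33659/43516 = 7843 - 33659/43516 = 341262329/43516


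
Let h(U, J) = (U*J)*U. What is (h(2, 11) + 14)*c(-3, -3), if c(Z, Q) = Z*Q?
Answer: 522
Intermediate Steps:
h(U, J) = J*U² (h(U, J) = (J*U)*U = J*U²)
c(Z, Q) = Q*Z
(h(2, 11) + 14)*c(-3, -3) = (11*2² + 14)*(-3*(-3)) = (11*4 + 14)*9 = (44 + 14)*9 = 58*9 = 522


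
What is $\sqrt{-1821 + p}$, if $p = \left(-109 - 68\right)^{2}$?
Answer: $2 \sqrt{7377} \approx 171.78$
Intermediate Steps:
$p = 31329$ ($p = \left(-177\right)^{2} = 31329$)
$\sqrt{-1821 + p} = \sqrt{-1821 + 31329} = \sqrt{29508} = 2 \sqrt{7377}$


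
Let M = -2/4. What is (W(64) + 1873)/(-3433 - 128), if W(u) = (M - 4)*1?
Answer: -3737/7122 ≈ -0.52471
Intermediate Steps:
M = -1/2 (M = -2*1/4 = -1/2 ≈ -0.50000)
W(u) = -9/2 (W(u) = (-1/2 - 4)*1 = -9/2*1 = -9/2)
(W(64) + 1873)/(-3433 - 128) = (-9/2 + 1873)/(-3433 - 128) = (3737/2)/(-3561) = (3737/2)*(-1/3561) = -3737/7122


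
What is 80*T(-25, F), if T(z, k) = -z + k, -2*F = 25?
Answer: 1000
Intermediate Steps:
F = -25/2 (F = -½*25 = -25/2 ≈ -12.500)
T(z, k) = k - z
80*T(-25, F) = 80*(-25/2 - 1*(-25)) = 80*(-25/2 + 25) = 80*(25/2) = 1000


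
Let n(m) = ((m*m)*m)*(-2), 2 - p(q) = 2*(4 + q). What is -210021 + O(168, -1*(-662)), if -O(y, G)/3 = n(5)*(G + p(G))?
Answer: -711021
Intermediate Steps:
p(q) = -6 - 2*q (p(q) = 2 - 2*(4 + q) = 2 - (8 + 2*q) = 2 + (-8 - 2*q) = -6 - 2*q)
n(m) = -2*m³ (n(m) = (m²*m)*(-2) = m³*(-2) = -2*m³)
O(y, G) = -4500 - 750*G (O(y, G) = -3*(-2*5³)*(G + (-6 - 2*G)) = -3*(-2*125)*(-6 - G) = -(-750)*(-6 - G) = -3*(1500 + 250*G) = -4500 - 750*G)
-210021 + O(168, -1*(-662)) = -210021 + (-4500 - (-750)*(-662)) = -210021 + (-4500 - 750*662) = -210021 + (-4500 - 496500) = -210021 - 501000 = -711021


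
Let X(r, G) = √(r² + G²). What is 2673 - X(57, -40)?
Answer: 2673 - √4849 ≈ 2603.4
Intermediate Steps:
X(r, G) = √(G² + r²)
2673 - X(57, -40) = 2673 - √((-40)² + 57²) = 2673 - √(1600 + 3249) = 2673 - √4849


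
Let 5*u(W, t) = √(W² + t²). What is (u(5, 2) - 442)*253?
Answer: -111826 + 253*√29/5 ≈ -1.1155e+5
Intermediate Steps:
u(W, t) = √(W² + t²)/5
(u(5, 2) - 442)*253 = (√(5² + 2²)/5 - 442)*253 = (√(25 + 4)/5 - 442)*253 = (√29/5 - 442)*253 = (-442 + √29/5)*253 = -111826 + 253*√29/5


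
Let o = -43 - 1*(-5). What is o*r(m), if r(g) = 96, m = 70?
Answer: -3648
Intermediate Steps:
o = -38 (o = -43 + 5 = -38)
o*r(m) = -38*96 = -3648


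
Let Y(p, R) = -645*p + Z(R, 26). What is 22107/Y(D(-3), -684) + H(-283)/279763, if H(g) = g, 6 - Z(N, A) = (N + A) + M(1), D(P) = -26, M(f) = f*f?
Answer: 2059929034/1625702793 ≈ 1.2671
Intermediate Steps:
M(f) = f²
Z(N, A) = 5 - A - N (Z(N, A) = 6 - ((N + A) + 1²) = 6 - ((A + N) + 1) = 6 - (1 + A + N) = 6 + (-1 - A - N) = 5 - A - N)
Y(p, R) = -21 - R - 645*p (Y(p, R) = -645*p + (5 - 1*26 - R) = -645*p + (5 - 26 - R) = -645*p + (-21 - R) = -21 - R - 645*p)
22107/Y(D(-3), -684) + H(-283)/279763 = 22107/(-21 - 1*(-684) - 645*(-26)) - 283/279763 = 22107/(-21 + 684 + 16770) - 283*1/279763 = 22107/17433 - 283/279763 = 22107*(1/17433) - 283/279763 = 7369/5811 - 283/279763 = 2059929034/1625702793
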